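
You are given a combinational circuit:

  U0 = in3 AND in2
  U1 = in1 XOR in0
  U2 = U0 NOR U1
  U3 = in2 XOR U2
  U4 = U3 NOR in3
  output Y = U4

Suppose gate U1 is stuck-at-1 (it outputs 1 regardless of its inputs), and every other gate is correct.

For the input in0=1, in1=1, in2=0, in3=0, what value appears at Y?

1

Propagate with U1 forced: U0=0, U1=1 [stuck-at-1], U2=0, U3=0, U4=1.
So Y = 1. (Without the fault it would be 0.)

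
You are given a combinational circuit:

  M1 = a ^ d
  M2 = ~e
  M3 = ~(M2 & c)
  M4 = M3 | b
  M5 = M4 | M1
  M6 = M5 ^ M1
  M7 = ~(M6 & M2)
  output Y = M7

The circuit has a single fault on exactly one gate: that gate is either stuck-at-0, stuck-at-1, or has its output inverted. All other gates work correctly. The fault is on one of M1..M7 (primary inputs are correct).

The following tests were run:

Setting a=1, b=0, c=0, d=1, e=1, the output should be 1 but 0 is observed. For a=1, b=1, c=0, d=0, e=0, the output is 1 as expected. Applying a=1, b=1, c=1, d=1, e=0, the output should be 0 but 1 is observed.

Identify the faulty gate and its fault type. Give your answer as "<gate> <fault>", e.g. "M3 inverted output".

Fault-free values for test 1 (a=1, b=0, c=0, d=1, e=1): M1=0, M2=0, M3=1, M4=1, M5=1, M6=1, M7=1, giving Y=1. Observed 0.
Test 1: faults giving observed 0 are {M2 stuck-at-1, M2 inverted output, M7 stuck-at-0, M7 inverted output}.
Test 2 (a=1, b=1, c=0, d=0, e=0): fault-free M1=1, M2=1, M3=1, M4=1, M5=1, M6=0, M7=1 → 1; observed 1. Eliminates M7 stuck-at-0, M7 inverted output.
Test 3 (a=1, b=1, c=1, d=1, e=0): fault-free M1=0, M2=1, M3=0, M4=1, M5=1, M6=1, M7=0 → 0; observed 1. Eliminates M2 stuck-at-1.
Only M2 inverted output is consistent with every test.

M2 inverted output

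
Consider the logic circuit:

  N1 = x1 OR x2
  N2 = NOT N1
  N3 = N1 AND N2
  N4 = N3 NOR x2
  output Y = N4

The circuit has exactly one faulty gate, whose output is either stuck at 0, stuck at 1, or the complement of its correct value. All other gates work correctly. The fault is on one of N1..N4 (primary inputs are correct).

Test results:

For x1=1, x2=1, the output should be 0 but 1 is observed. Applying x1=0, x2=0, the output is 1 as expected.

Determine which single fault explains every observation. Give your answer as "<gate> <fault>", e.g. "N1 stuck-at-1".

Fault-free values for test 1 (x1=1, x2=1): N1=1, N2=0, N3=0, N4=0, giving Y=0. Observed 1.
Test 1: faults giving observed 1 are {N4 stuck-at-1, N4 inverted output}.
Test 2 (x1=0, x2=0): fault-free N1=0, N2=1, N3=0, N4=1 → 1; observed 1. Eliminates N4 inverted output.
Only N4 stuck-at-1 is consistent with every test.

N4 stuck-at-1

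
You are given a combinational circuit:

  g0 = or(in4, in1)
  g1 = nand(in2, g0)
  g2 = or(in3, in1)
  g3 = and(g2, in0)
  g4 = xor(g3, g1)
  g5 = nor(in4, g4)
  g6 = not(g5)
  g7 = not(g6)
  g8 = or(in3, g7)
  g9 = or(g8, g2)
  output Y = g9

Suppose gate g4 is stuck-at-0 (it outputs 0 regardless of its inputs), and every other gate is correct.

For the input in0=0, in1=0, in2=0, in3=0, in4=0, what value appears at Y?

Propagate with g4 forced: g0=0, g1=1, g2=0, g3=0, g4=0 [stuck-at-0], g5=1, g6=0, g7=1, g8=1, g9=1.
So Y = 1. (Without the fault it would be 0.)

1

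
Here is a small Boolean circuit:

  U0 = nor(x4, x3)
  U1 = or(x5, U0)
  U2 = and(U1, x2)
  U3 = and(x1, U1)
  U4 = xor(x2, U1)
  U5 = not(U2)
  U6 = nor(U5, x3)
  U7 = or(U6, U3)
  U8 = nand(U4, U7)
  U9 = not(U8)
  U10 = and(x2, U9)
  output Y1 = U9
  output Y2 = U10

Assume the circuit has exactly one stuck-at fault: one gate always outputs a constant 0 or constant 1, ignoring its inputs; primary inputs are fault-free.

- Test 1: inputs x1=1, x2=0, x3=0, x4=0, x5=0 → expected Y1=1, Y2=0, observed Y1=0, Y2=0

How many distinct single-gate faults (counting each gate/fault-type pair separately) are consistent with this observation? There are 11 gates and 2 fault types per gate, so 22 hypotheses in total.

7

Fault-free: U0=1, U1=1, U2=0, U3=1, U4=1, U5=1, U6=0, U7=1, U8=0, U9=1, U10=0 → Y1=1, Y2=0. Observed Y1=0, Y2=0.
  U0: stuck-at-0 ✓; others ✗
  U1: stuck-at-0 ✓; others ✗
  U2: none of the 2 fault types match ✗
  U3: stuck-at-0 ✓; others ✗
  U4: stuck-at-0 ✓; others ✗
  U5: none of the 2 fault types match ✗
  U6: none of the 2 fault types match ✗
  U7: stuck-at-0 ✓; others ✗
  U8: stuck-at-1 ✓; others ✗
  U9: stuck-at-0 ✓; others ✗
  U10: none of the 2 fault types match ✗
Consistent faults: {U0 stuck-at-0, U1 stuck-at-0, U3 stuck-at-0, U4 stuck-at-0, U7 stuck-at-0, U8 stuck-at-1, U9 stuck-at-0} — 7 in all.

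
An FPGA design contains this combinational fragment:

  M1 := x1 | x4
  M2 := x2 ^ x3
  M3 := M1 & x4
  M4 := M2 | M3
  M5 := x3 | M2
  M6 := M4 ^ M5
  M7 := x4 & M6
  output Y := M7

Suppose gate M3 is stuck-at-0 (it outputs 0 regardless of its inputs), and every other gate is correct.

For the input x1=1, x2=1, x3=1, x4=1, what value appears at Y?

1

Propagate with M3 forced: M1=1, M2=0, M3=0 [stuck-at-0], M4=0, M5=1, M6=1, M7=1.
So Y = 1. (Without the fault it would be 0.)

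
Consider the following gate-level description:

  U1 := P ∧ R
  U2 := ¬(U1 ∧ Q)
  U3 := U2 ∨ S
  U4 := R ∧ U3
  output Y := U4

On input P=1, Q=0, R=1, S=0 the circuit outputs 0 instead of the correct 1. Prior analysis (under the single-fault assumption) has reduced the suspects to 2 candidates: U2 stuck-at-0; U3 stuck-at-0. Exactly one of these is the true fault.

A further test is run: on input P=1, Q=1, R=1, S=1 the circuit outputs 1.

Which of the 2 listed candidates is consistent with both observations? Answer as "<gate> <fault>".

U2 stuck-at-0

Evaluate each candidate on input P=1, Q=1, R=1, S=1:
  U2 stuck-at-0: U1=1, U2=0 [stuck-at-0], U3=1, U4=1 → 1 — matches
  U3 stuck-at-0: U1=1, U2=0, U3=0 [stuck-at-0], U4=0 → 0 — eliminated
Only U2 stuck-at-0 reproduces the observed 1.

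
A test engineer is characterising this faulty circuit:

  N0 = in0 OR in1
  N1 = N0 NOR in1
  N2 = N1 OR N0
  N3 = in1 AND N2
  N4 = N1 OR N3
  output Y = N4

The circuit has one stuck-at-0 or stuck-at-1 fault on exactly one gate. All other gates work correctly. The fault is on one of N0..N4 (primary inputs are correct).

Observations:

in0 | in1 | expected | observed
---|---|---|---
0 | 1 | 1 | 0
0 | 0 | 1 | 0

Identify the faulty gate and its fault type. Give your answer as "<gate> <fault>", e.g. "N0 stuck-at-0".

Fault-free values for test 1 (in0=0, in1=1): N0=1, N1=0, N2=1, N3=1, N4=1, giving Y=1. Observed 0.
Test 1: faults giving observed 0 are {N0 stuck-at-0, N2 stuck-at-0, N3 stuck-at-0, N4 stuck-at-0}.
Test 2 (in0=0, in1=0): fault-free N0=0, N1=1, N2=1, N3=0, N4=1 → 1; observed 0. Eliminates N0 stuck-at-0, N2 stuck-at-0, N3 stuck-at-0.
Only N4 stuck-at-0 is consistent with every test.

N4 stuck-at-0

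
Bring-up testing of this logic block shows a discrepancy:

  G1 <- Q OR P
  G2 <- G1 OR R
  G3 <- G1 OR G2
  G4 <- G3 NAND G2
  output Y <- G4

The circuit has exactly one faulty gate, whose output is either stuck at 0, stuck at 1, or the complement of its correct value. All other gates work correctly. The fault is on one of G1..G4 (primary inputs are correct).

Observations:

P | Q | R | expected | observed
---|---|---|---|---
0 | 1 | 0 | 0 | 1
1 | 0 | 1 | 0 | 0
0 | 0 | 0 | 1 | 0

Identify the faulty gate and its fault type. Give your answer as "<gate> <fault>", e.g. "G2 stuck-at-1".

G1 inverted output

Fault-free values for test 1 (P=0, Q=1, R=0): G1=1, G2=1, G3=1, G4=0, giving Y=0. Observed 1.
Test 1: faults giving observed 1 are {G1 stuck-at-0, G1 inverted output, G2 stuck-at-0, G2 inverted output, G3 stuck-at-0, G3 inverted output, G4 stuck-at-1, G4 inverted output}.
Test 2 (P=1, Q=0, R=1): fault-free G1=1, G2=1, G3=1, G4=0 → 0; observed 0. Eliminates G2 stuck-at-0, G2 inverted output, G3 stuck-at-0, G3 inverted output, G4 stuck-at-1, G4 inverted output.
Test 3 (P=0, Q=0, R=0): fault-free G1=0, G2=0, G3=0, G4=1 → 1; observed 0. Eliminates G1 stuck-at-0.
Only G1 inverted output is consistent with every test.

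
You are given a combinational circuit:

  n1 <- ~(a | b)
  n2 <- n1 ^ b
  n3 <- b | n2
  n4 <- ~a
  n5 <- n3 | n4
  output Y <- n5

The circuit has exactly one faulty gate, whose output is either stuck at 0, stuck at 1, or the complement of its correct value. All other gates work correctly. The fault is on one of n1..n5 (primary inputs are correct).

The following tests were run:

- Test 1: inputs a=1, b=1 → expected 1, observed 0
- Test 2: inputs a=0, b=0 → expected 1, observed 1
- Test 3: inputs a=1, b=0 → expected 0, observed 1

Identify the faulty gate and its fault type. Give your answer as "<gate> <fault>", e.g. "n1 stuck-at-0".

n3 inverted output

Fault-free values for test 1 (a=1, b=1): n1=0, n2=1, n3=1, n4=0, n5=1, giving Y=1. Observed 0.
Test 1: faults giving observed 0 are {n3 stuck-at-0, n3 inverted output, n5 stuck-at-0, n5 inverted output}.
Test 2 (a=0, b=0): fault-free n1=1, n2=1, n3=1, n4=1, n5=1 → 1; observed 1. Eliminates n5 stuck-at-0, n5 inverted output.
Test 3 (a=1, b=0): fault-free n1=0, n2=0, n3=0, n4=0, n5=0 → 0; observed 1. Eliminates n3 stuck-at-0.
Only n3 inverted output is consistent with every test.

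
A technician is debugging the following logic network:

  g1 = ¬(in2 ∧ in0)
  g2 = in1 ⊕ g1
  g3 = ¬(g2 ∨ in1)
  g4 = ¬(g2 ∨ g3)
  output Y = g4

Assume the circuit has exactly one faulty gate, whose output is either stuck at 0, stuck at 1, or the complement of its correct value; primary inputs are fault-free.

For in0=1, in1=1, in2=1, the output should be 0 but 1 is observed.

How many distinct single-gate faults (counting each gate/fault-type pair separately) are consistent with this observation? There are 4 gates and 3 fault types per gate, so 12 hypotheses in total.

Fault-free: g1=0, g2=1, g3=0, g4=0 → 0. Observed 1.
  g1 stuck-at-0: output 0 ✗
  g1 stuck-at-1: output 1 ✓
  g1 inverted output: output 1 ✓
  g2 stuck-at-0: output 1 ✓
  g2 stuck-at-1: output 0 ✗
  g2 inverted output: output 1 ✓
  g3 stuck-at-0: output 0 ✗
  g3 stuck-at-1: output 0 ✗
  g3 inverted output: output 0 ✗
  g4 stuck-at-0: output 0 ✗
  g4 stuck-at-1: output 1 ✓
  g4 inverted output: output 1 ✓
Consistent faults: {g1 stuck-at-1, g1 inverted output, g2 stuck-at-0, g2 inverted output, g4 stuck-at-1, g4 inverted output} — 6 in all.

6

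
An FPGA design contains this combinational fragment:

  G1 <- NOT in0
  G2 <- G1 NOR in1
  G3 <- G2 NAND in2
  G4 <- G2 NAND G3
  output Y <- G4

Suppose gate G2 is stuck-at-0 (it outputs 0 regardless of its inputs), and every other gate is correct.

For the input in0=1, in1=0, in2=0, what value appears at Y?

1

Propagate with G2 forced: G1=0, G2=0 [stuck-at-0], G3=1, G4=1.
So Y = 1. (Without the fault it would be 0.)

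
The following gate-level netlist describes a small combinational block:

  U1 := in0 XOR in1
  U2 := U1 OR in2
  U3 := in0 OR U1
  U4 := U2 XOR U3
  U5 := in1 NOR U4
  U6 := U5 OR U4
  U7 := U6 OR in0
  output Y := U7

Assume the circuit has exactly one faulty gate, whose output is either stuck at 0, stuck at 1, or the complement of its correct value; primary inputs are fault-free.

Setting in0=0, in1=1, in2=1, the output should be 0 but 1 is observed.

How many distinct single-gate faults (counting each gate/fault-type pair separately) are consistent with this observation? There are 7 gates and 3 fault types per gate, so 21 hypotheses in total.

Fault-free: U1=1, U2=1, U3=1, U4=0, U5=0, U6=0, U7=0 → 0. Observed 1.
  U1: stuck-at-0, inverted output ✓; others ✗
  U2: stuck-at-0, inverted output ✓; others ✗
  U3: stuck-at-0, inverted output ✓; others ✗
  U4: stuck-at-1, inverted output ✓; others ✗
  U5: stuck-at-1, inverted output ✓; others ✗
  U6: stuck-at-1, inverted output ✓; others ✗
  U7: stuck-at-1, inverted output ✓; others ✗
Consistent faults: {U1 stuck-at-0, U1 inverted output, U2 stuck-at-0, U2 inverted output, U3 stuck-at-0, U3 inverted output, U4 stuck-at-1, U4 inverted output, U5 stuck-at-1, U5 inverted output, U6 stuck-at-1, U6 inverted output, U7 stuck-at-1, U7 inverted output} — 14 in all.

14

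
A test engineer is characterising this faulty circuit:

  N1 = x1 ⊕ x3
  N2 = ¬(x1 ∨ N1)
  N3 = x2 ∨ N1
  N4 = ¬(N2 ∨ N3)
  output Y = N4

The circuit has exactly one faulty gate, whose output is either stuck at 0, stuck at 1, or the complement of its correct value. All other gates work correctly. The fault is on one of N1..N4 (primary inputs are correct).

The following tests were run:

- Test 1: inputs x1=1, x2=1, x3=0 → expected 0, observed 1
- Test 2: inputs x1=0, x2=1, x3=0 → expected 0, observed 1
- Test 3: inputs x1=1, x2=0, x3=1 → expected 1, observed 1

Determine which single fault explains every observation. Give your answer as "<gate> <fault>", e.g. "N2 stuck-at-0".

N4 stuck-at-1

Fault-free values for test 1 (x1=1, x2=1, x3=0): N1=1, N2=0, N3=1, N4=0, giving Y=0. Observed 1.
Test 1: faults giving observed 1 are {N3 stuck-at-0, N3 inverted output, N4 stuck-at-1, N4 inverted output}.
Test 2 (x1=0, x2=1, x3=0): fault-free N1=0, N2=1, N3=1, N4=0 → 0; observed 1. Eliminates N3 stuck-at-0, N3 inverted output.
Test 3 (x1=1, x2=0, x3=1): fault-free N1=0, N2=0, N3=0, N4=1 → 1; observed 1. Eliminates N4 inverted output.
Only N4 stuck-at-1 is consistent with every test.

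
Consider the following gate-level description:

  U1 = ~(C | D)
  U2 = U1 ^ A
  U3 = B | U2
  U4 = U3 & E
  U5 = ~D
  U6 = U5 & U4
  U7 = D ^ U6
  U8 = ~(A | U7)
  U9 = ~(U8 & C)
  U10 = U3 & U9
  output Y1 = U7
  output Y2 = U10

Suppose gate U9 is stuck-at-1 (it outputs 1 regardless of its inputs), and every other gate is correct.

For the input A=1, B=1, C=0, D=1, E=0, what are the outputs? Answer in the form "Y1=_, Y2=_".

Y1=1, Y2=1

Propagate with U9 forced: U1=0, U2=1, U3=1, U4=0, U5=0, U6=0, U7=1, U8=0, U9=1 [stuck-at-1], U10=1.
So the outputs are Y1=1, Y2=1. (Same as the fault-free value — the fault is masked on this input.)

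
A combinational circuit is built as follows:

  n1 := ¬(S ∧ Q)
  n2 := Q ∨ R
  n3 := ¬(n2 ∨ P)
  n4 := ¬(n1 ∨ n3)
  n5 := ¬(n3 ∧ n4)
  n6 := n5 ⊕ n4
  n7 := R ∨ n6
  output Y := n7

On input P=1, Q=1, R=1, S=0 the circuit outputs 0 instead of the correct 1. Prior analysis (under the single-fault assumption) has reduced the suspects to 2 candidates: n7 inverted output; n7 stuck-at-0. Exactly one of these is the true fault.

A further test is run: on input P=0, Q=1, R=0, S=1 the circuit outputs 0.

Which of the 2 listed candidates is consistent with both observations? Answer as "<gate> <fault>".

n7 stuck-at-0

Evaluate each candidate on input P=0, Q=1, R=0, S=1:
  n7 inverted output: n1=0, n2=1, n3=0, n4=1, n5=1, n6=0, n7=1 [inverted output] → 1 — eliminated
  n7 stuck-at-0: n1=0, n2=1, n3=0, n4=1, n5=1, n6=0, n7=0 [stuck-at-0] → 0 — matches
Only n7 stuck-at-0 reproduces the observed 0.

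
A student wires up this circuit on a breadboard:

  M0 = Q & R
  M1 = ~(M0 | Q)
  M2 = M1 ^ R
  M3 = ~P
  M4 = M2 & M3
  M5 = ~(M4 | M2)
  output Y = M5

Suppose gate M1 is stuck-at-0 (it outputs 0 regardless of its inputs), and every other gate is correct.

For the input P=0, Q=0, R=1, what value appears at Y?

Propagate with M1 forced: M0=0, M1=0 [stuck-at-0], M2=1, M3=1, M4=1, M5=0.
So Y = 0. (Without the fault it would be 1.)

0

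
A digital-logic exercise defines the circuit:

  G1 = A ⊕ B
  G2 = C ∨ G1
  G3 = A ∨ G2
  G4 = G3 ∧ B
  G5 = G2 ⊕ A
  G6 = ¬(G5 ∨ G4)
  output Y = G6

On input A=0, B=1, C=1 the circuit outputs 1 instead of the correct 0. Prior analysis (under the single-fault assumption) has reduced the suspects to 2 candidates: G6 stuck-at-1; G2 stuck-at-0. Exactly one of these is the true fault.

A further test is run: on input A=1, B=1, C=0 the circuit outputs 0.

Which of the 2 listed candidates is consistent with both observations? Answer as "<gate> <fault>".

G2 stuck-at-0

Evaluate each candidate on input A=1, B=1, C=0:
  G6 stuck-at-1: G1=0, G2=0, G3=1, G4=1, G5=1, G6=1 [stuck-at-1] → 1 — eliminated
  G2 stuck-at-0: G1=0, G2=0 [stuck-at-0], G3=1, G4=1, G5=1, G6=0 → 0 — matches
Only G2 stuck-at-0 reproduces the observed 0.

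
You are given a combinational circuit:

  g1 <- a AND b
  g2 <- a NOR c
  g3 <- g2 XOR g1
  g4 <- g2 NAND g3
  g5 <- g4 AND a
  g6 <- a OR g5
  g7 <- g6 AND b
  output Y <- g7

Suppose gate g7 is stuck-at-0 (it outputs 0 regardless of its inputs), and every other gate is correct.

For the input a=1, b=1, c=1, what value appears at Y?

0

Propagate with g7 forced: g1=1, g2=0, g3=1, g4=1, g5=1, g6=1, g7=0 [stuck-at-0].
So Y = 0. (Without the fault it would be 1.)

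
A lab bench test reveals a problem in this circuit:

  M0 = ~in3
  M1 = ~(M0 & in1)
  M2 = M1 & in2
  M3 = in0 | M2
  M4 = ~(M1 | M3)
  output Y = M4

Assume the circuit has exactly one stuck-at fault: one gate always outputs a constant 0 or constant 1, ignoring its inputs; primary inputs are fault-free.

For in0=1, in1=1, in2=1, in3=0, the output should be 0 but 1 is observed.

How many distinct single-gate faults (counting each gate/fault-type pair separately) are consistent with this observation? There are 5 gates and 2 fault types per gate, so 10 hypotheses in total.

2

Fault-free: M0=1, M1=0, M2=0, M3=1, M4=0 → 0. Observed 1.
  M0 stuck-at-0: output 0 ✗
  M0 stuck-at-1: output 0 ✗
  M1 stuck-at-0: output 0 ✗
  M1 stuck-at-1: output 0 ✗
  M2 stuck-at-0: output 0 ✗
  M2 stuck-at-1: output 0 ✗
  M3 stuck-at-0: output 1 ✓
  M3 stuck-at-1: output 0 ✗
  M4 stuck-at-0: output 0 ✗
  M4 stuck-at-1: output 1 ✓
Consistent faults: {M3 stuck-at-0, M4 stuck-at-1} — 2 in all.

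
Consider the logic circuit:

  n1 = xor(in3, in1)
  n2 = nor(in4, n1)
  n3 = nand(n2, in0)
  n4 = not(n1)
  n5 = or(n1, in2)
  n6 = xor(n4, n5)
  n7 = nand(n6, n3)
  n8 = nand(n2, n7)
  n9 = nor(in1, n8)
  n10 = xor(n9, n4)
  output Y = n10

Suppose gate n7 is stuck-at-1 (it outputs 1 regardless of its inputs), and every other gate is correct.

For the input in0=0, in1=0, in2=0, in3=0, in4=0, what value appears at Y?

Propagate with n7 forced: n1=0, n2=1, n3=1, n4=1, n5=0, n6=1, n7=1 [stuck-at-1], n8=0, n9=1, n10=0.
So Y = 0. (Without the fault it would be 1.)

0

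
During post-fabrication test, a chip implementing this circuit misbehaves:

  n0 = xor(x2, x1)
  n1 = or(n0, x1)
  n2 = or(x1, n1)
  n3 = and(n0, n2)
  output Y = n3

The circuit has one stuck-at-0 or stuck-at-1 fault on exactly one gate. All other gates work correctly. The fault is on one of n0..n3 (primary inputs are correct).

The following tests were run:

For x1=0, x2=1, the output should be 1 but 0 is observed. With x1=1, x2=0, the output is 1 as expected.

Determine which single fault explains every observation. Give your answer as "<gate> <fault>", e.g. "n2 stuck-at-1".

Fault-free values for test 1 (x1=0, x2=1): n0=1, n1=1, n2=1, n3=1, giving Y=1. Observed 0.
Test 1: faults giving observed 0 are {n0 stuck-at-0, n1 stuck-at-0, n2 stuck-at-0, n3 stuck-at-0}.
Test 2 (x1=1, x2=0): fault-free n0=1, n1=1, n2=1, n3=1 → 1; observed 1. Eliminates n0 stuck-at-0, n2 stuck-at-0, n3 stuck-at-0.
Only n1 stuck-at-0 is consistent with every test.

n1 stuck-at-0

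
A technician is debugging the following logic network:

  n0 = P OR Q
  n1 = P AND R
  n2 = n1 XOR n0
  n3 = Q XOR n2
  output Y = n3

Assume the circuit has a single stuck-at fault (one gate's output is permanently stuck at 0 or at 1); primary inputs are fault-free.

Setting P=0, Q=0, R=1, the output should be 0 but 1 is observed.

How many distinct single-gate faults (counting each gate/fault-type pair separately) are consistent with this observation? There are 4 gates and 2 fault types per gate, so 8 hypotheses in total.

Fault-free: n0=0, n1=0, n2=0, n3=0 → 0. Observed 1.
  n0 stuck-at-0: output 0 ✗
  n0 stuck-at-1: output 1 ✓
  n1 stuck-at-0: output 0 ✗
  n1 stuck-at-1: output 1 ✓
  n2 stuck-at-0: output 0 ✗
  n2 stuck-at-1: output 1 ✓
  n3 stuck-at-0: output 0 ✗
  n3 stuck-at-1: output 1 ✓
Consistent faults: {n0 stuck-at-1, n1 stuck-at-1, n2 stuck-at-1, n3 stuck-at-1} — 4 in all.

4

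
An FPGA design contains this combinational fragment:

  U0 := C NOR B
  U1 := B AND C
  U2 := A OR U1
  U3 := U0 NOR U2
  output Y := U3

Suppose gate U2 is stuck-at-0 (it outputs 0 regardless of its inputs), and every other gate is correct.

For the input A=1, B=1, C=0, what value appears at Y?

1

Propagate with U2 forced: U0=0, U1=0, U2=0 [stuck-at-0], U3=1.
So Y = 1. (Without the fault it would be 0.)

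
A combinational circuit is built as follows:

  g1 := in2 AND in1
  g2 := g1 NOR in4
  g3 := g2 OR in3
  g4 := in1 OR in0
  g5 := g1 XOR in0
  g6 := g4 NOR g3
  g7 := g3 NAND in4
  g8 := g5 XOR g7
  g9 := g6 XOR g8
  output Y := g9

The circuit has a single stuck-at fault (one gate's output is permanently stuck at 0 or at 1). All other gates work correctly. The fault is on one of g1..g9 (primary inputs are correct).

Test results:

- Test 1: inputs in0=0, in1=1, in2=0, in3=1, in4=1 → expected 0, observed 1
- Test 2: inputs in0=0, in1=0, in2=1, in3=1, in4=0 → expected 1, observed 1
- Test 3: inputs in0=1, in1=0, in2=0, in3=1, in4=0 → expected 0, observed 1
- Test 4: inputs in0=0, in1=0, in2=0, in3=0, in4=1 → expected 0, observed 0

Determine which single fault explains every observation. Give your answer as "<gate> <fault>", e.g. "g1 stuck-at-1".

g8 stuck-at-1

Fault-free values for test 1 (in0=0, in1=1, in2=0, in3=1, in4=1): g1=0, g2=0, g3=1, g4=1, g5=0, g6=0, g7=0, g8=0, g9=0, giving Y=0. Observed 1.
Test 1: faults giving observed 1 are {g1 stuck-at-1, g3 stuck-at-0, g5 stuck-at-1, g6 stuck-at-1, g7 stuck-at-1, g8 stuck-at-1, g9 stuck-at-1}.
Test 2 (in0=0, in1=0, in2=1, in3=1, in4=0): fault-free g1=0, g2=1, g3=1, g4=0, g5=0, g6=0, g7=1, g8=1, g9=1 → 1; observed 1. Eliminates g1 stuck-at-1, g3 stuck-at-0, g5 stuck-at-1, g6 stuck-at-1.
Test 3 (in0=1, in1=0, in2=0, in3=1, in4=0): fault-free g1=0, g2=1, g3=1, g4=1, g5=1, g6=0, g7=1, g8=0, g9=0 → 0; observed 1. Eliminates g7 stuck-at-1.
Test 4 (in0=0, in1=0, in2=0, in3=0, in4=1): fault-free g1=0, g2=0, g3=0, g4=0, g5=0, g6=1, g7=1, g8=1, g9=0 → 0; observed 0. Eliminates g9 stuck-at-1.
Only g8 stuck-at-1 is consistent with every test.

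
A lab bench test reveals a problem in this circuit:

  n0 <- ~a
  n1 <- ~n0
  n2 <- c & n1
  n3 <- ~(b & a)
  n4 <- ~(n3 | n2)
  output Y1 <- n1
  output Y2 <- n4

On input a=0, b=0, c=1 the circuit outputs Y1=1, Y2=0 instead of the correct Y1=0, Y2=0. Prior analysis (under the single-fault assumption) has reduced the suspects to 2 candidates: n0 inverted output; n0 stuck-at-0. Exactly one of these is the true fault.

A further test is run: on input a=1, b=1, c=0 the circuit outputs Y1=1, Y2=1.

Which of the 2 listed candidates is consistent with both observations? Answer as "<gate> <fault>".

n0 stuck-at-0

Evaluate each candidate on input a=1, b=1, c=0:
  n0 inverted output: n0=1 [inverted output], n1=0, n2=0, n3=0, n4=1 → Y1=0, Y2=1 — eliminated
  n0 stuck-at-0: n0=0 [stuck-at-0], n1=1, n2=0, n3=0, n4=1 → Y1=1, Y2=1 — matches
Only n0 stuck-at-0 reproduces the observed Y1=1, Y2=1.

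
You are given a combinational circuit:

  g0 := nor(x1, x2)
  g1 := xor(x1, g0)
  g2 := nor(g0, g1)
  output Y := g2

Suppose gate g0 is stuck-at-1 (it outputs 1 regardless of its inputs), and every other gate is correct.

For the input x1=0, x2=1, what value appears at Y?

Propagate with g0 forced: g0=1 [stuck-at-1], g1=1, g2=0.
So Y = 0. (Without the fault it would be 1.)

0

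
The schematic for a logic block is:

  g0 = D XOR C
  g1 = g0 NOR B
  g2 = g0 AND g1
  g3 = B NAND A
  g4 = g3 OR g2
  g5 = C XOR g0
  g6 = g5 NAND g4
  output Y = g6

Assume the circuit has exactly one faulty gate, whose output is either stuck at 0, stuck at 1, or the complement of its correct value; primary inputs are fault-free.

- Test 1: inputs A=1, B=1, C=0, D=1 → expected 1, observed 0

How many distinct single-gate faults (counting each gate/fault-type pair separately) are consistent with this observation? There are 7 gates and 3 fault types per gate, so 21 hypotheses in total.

Fault-free: g0=1, g1=0, g2=0, g3=0, g4=0, g5=1, g6=1 → 1. Observed 0.
  g0: none of the 3 fault types match ✗
  g1: stuck-at-1, inverted output ✓; others ✗
  g2: stuck-at-1, inverted output ✓; others ✗
  g3: stuck-at-1, inverted output ✓; others ✗
  g4: stuck-at-1, inverted output ✓; others ✗
  g5: none of the 3 fault types match ✗
  g6: stuck-at-0, inverted output ✓; others ✗
Consistent faults: {g1 stuck-at-1, g1 inverted output, g2 stuck-at-1, g2 inverted output, g3 stuck-at-1, g3 inverted output, g4 stuck-at-1, g4 inverted output, g6 stuck-at-0, g6 inverted output} — 10 in all.

10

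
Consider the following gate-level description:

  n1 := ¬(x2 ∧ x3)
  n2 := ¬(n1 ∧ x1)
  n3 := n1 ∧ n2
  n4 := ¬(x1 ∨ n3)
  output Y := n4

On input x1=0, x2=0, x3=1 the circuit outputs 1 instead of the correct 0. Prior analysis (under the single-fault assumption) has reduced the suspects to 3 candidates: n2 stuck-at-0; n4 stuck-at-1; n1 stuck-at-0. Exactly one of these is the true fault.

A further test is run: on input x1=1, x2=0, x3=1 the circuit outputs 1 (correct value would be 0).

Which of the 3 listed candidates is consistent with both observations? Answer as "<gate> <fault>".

Evaluate each candidate on input x1=1, x2=0, x3=1:
  n2 stuck-at-0: n1=1, n2=0 [stuck-at-0], n3=0, n4=0 → 0 — eliminated
  n4 stuck-at-1: n1=1, n2=0, n3=0, n4=1 [stuck-at-1] → 1 — matches
  n1 stuck-at-0: n1=0 [stuck-at-0], n2=1, n3=0, n4=0 → 0 — eliminated
Only n4 stuck-at-1 reproduces the observed 1.

n4 stuck-at-1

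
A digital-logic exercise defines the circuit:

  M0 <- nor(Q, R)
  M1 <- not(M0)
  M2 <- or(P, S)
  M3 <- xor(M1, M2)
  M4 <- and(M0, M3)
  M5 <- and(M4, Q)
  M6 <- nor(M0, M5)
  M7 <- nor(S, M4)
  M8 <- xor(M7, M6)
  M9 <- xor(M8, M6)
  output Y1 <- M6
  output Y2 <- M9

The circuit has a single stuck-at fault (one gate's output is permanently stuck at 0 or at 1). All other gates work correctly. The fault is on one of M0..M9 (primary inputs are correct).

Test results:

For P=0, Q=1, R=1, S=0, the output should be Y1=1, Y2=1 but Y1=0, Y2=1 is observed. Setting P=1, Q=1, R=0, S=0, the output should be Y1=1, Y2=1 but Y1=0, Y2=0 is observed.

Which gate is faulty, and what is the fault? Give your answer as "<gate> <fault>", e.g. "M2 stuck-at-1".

Fault-free values for test 1 (P=0, Q=1, R=1, S=0): M0=0, M1=1, M2=0, M3=1, M4=0, M5=0, M6=1, M7=1, M8=0, M9=1, giving Y1=1, Y2=1. Observed Y1=0, Y2=1.
Test 1: faults giving observed Y1=0, Y2=1 are {M0 stuck-at-1, M5 stuck-at-1, M6 stuck-at-0}.
Test 2 (P=1, Q=1, R=0, S=0): fault-free M0=0, M1=1, M2=1, M3=0, M4=0, M5=0, M6=1, M7=1, M8=0, M9=1 → Y1=1, Y2=1; observed Y1=0, Y2=0. Eliminates M5 stuck-at-1, M6 stuck-at-0.
Only M0 stuck-at-1 is consistent with every test.

M0 stuck-at-1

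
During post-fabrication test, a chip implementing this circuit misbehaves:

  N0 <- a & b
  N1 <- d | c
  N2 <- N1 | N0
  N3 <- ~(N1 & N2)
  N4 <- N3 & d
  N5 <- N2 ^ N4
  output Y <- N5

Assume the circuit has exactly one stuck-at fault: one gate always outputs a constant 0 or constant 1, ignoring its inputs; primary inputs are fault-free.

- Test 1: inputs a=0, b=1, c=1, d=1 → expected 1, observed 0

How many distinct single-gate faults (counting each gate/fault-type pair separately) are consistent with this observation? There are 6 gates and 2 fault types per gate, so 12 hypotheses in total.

3

Fault-free: N0=0, N1=1, N2=1, N3=0, N4=0, N5=1 → 1. Observed 0.
  N0 stuck-at-0: output 1 ✗
  N0 stuck-at-1: output 1 ✗
  N1 stuck-at-0: output 1 ✗
  N1 stuck-at-1: output 1 ✗
  N2 stuck-at-0: output 1 ✗
  N2 stuck-at-1: output 1 ✗
  N3 stuck-at-0: output 1 ✗
  N3 stuck-at-1: output 0 ✓
  N4 stuck-at-0: output 1 ✗
  N4 stuck-at-1: output 0 ✓
  N5 stuck-at-0: output 0 ✓
  N5 stuck-at-1: output 1 ✗
Consistent faults: {N3 stuck-at-1, N4 stuck-at-1, N5 stuck-at-0} — 3 in all.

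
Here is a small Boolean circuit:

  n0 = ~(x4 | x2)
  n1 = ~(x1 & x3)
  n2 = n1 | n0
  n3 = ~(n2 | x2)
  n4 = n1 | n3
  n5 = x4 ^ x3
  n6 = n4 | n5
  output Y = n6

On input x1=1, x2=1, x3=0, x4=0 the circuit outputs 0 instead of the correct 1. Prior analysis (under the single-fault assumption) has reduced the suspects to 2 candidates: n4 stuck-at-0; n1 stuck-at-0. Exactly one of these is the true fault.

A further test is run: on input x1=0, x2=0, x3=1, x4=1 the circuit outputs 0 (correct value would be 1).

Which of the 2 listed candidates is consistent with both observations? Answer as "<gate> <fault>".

Evaluate each candidate on input x1=0, x2=0, x3=1, x4=1:
  n4 stuck-at-0: n0=0, n1=1, n2=1, n3=0, n4=0 [stuck-at-0], n5=0, n6=0 → 0 — matches
  n1 stuck-at-0: n0=0, n1=0 [stuck-at-0], n2=0, n3=1, n4=1, n5=0, n6=1 → 1 — eliminated
Only n4 stuck-at-0 reproduces the observed 0.

n4 stuck-at-0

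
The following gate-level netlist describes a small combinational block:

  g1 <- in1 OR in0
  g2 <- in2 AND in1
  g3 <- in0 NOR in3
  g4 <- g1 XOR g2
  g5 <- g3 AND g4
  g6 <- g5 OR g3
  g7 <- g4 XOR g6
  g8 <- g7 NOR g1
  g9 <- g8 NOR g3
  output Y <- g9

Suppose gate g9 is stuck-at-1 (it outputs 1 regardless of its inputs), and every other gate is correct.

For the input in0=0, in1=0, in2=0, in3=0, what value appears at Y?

1

Propagate with g9 forced: g1=0, g2=0, g3=1, g4=0, g5=0, g6=1, g7=1, g8=0, g9=1 [stuck-at-1].
So Y = 1. (Without the fault it would be 0.)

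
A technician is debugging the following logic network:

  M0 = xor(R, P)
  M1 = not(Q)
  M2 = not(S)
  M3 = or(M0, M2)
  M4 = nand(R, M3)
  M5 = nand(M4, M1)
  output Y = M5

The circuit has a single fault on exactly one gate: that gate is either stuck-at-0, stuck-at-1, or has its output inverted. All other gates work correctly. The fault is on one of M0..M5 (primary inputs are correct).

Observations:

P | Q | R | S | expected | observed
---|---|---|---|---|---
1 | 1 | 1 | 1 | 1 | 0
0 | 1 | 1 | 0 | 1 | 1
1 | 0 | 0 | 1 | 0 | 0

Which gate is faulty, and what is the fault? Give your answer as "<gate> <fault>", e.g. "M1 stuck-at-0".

Fault-free values for test 1 (P=1, Q=1, R=1, S=1): M0=0, M1=0, M2=0, M3=0, M4=1, M5=1, giving Y=1. Observed 0.
Test 1: faults giving observed 0 are {M1 stuck-at-1, M1 inverted output, M5 stuck-at-0, M5 inverted output}.
Test 2 (P=0, Q=1, R=1, S=0): fault-free M0=1, M1=0, M2=1, M3=1, M4=0, M5=1 → 1; observed 1. Eliminates M5 stuck-at-0, M5 inverted output.
Test 3 (P=1, Q=0, R=0, S=1): fault-free M0=1, M1=1, M2=0, M3=1, M4=1, M5=0 → 0; observed 0. Eliminates M1 inverted output.
Only M1 stuck-at-1 is consistent with every test.

M1 stuck-at-1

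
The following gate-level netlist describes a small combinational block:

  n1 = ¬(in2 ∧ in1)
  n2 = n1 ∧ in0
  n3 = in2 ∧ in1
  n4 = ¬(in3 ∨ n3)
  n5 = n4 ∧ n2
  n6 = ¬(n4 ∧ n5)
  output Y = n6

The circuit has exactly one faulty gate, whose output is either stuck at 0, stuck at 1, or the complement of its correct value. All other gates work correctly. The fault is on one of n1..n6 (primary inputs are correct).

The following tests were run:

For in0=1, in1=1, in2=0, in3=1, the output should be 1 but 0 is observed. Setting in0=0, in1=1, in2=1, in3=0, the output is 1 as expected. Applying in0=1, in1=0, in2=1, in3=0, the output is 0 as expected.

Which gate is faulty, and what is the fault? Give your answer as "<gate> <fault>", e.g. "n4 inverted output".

Fault-free values for test 1 (in0=1, in1=1, in2=0, in3=1): n1=1, n2=1, n3=0, n4=0, n5=0, n6=1, giving Y=1. Observed 0.
Test 1: faults giving observed 0 are {n4 stuck-at-1, n4 inverted output, n6 stuck-at-0, n6 inverted output}.
Test 2 (in0=0, in1=1, in2=1, in3=0): fault-free n1=0, n2=0, n3=1, n4=0, n5=0, n6=1 → 1; observed 1. Eliminates n6 stuck-at-0, n6 inverted output.
Test 3 (in0=1, in1=0, in2=1, in3=0): fault-free n1=1, n2=1, n3=0, n4=1, n5=1, n6=0 → 0; observed 0. Eliminates n4 inverted output.
Only n4 stuck-at-1 is consistent with every test.

n4 stuck-at-1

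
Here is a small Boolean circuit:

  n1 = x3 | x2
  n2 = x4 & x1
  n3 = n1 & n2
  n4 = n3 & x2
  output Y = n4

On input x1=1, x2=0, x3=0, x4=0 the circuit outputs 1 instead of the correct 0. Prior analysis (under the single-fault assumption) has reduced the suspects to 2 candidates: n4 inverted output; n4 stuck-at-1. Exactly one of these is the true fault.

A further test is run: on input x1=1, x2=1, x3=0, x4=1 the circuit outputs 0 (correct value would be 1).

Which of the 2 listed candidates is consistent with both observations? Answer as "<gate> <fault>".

n4 inverted output

Evaluate each candidate on input x1=1, x2=1, x3=0, x4=1:
  n4 inverted output: n1=1, n2=1, n3=1, n4=0 [inverted output] → 0 — matches
  n4 stuck-at-1: n1=1, n2=1, n3=1, n4=1 [stuck-at-1] → 1 — eliminated
Only n4 inverted output reproduces the observed 0.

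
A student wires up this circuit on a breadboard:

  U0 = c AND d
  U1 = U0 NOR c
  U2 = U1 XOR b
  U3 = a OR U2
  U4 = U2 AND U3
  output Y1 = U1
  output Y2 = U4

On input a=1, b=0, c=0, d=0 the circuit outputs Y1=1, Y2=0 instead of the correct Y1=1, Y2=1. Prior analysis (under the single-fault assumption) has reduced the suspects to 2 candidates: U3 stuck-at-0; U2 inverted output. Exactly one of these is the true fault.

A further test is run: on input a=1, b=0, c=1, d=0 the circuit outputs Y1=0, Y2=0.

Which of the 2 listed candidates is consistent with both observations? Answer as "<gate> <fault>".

Evaluate each candidate on input a=1, b=0, c=1, d=0:
  U3 stuck-at-0: U0=0, U1=0, U2=0, U3=0 [stuck-at-0], U4=0 → Y1=0, Y2=0 — matches
  U2 inverted output: U0=0, U1=0, U2=1 [inverted output], U3=1, U4=1 → Y1=0, Y2=1 — eliminated
Only U3 stuck-at-0 reproduces the observed Y1=0, Y2=0.

U3 stuck-at-0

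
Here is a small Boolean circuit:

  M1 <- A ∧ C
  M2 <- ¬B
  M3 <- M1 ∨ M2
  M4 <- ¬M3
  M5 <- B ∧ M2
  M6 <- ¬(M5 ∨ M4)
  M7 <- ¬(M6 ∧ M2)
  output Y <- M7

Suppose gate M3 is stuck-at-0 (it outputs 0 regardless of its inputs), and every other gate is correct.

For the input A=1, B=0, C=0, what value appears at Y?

1

Propagate with M3 forced: M1=0, M2=1, M3=0 [stuck-at-0], M4=1, M5=0, M6=0, M7=1.
So Y = 1. (Without the fault it would be 0.)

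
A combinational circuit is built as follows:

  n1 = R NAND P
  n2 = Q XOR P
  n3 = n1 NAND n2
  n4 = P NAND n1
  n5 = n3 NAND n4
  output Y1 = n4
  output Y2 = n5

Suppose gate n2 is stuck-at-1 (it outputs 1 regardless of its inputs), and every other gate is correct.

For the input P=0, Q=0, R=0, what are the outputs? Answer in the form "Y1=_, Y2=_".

Propagate with n2 forced: n1=1, n2=1 [stuck-at-1], n3=0, n4=1, n5=1.
So the outputs are Y1=1, Y2=1. (Without the fault they would be Y1=1, Y2=0.)

Y1=1, Y2=1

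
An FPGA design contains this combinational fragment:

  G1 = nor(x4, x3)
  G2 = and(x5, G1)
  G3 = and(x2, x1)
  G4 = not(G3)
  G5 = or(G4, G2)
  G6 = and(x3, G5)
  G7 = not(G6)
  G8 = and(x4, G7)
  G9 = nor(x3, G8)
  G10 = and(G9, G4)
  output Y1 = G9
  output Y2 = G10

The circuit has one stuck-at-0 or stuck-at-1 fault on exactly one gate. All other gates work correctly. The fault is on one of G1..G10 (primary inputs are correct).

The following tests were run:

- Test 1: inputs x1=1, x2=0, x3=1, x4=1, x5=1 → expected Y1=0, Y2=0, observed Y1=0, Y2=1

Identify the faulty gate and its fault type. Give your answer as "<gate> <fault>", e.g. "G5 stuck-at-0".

G10 stuck-at-1

Fault-free values for test 1 (x1=1, x2=0, x3=1, x4=1, x5=1): G1=0, G2=0, G3=0, G4=1, G5=1, G6=1, G7=0, G8=0, G9=0, G10=0, giving Y1=0, Y2=0. Observed Y1=0, Y2=1.
Test 1: faults giving observed Y1=0, Y2=1 are {G10 stuck-at-1}.
Only G10 stuck-at-1 is consistent with every test.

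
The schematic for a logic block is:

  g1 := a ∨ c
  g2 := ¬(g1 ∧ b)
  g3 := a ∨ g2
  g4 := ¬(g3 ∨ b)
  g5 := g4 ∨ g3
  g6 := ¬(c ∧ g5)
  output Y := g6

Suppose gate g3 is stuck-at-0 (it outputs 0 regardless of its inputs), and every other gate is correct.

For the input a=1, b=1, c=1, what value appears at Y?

Propagate with g3 forced: g1=1, g2=0, g3=0 [stuck-at-0], g4=0, g5=0, g6=1.
So Y = 1. (Without the fault it would be 0.)

1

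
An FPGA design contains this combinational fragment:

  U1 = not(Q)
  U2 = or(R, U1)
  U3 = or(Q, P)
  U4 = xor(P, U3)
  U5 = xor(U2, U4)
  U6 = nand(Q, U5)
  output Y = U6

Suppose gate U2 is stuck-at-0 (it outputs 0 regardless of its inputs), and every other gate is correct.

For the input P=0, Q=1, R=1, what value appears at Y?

0

Propagate with U2 forced: U1=0, U2=0 [stuck-at-0], U3=1, U4=1, U5=1, U6=0.
So Y = 0. (Without the fault it would be 1.)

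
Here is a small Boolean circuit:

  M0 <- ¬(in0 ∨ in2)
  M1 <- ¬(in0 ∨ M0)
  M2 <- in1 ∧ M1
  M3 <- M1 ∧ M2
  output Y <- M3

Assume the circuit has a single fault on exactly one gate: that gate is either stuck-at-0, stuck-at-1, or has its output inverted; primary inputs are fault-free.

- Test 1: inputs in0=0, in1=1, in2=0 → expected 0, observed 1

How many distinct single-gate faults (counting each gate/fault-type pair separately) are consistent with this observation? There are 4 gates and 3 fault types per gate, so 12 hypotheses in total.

Fault-free: M0=1, M1=0, M2=0, M3=0 → 0. Observed 1.
  M0 stuck-at-0: output 1 ✓
  M0 stuck-at-1: output 0 ✗
  M0 inverted output: output 1 ✓
  M1 stuck-at-0: output 0 ✗
  M1 stuck-at-1: output 1 ✓
  M1 inverted output: output 1 ✓
  M2 stuck-at-0: output 0 ✗
  M2 stuck-at-1: output 0 ✗
  M2 inverted output: output 0 ✗
  M3 stuck-at-0: output 0 ✗
  M3 stuck-at-1: output 1 ✓
  M3 inverted output: output 1 ✓
Consistent faults: {M0 stuck-at-0, M0 inverted output, M1 stuck-at-1, M1 inverted output, M3 stuck-at-1, M3 inverted output} — 6 in all.

6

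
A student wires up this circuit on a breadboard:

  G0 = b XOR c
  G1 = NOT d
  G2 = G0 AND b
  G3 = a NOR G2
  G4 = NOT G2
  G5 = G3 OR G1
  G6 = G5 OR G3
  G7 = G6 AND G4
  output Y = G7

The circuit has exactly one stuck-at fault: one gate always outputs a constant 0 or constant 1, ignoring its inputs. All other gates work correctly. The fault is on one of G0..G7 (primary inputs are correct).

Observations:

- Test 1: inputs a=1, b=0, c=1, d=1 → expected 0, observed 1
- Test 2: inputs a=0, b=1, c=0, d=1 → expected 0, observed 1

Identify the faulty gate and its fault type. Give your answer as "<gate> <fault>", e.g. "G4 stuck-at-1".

G7 stuck-at-1

Fault-free values for test 1 (a=1, b=0, c=1, d=1): G0=1, G1=0, G2=0, G3=0, G4=1, G5=0, G6=0, G7=0, giving Y=0. Observed 1.
Test 1: faults giving observed 1 are {G1 stuck-at-1, G3 stuck-at-1, G5 stuck-at-1, G6 stuck-at-1, G7 stuck-at-1}.
Test 2 (a=0, b=1, c=0, d=1): fault-free G0=1, G1=0, G2=1, G3=0, G4=0, G5=0, G6=0, G7=0 → 0; observed 1. Eliminates G1 stuck-at-1, G3 stuck-at-1, G5 stuck-at-1, G6 stuck-at-1.
Only G7 stuck-at-1 is consistent with every test.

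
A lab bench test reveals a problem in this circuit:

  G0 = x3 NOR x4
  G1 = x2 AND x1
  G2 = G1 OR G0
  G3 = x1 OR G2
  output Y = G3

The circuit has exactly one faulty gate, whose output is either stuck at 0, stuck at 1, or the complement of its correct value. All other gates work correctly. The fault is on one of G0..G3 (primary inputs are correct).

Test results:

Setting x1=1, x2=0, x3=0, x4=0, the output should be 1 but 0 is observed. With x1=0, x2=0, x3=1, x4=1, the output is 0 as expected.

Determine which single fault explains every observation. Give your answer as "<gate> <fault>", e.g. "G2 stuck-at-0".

Fault-free values for test 1 (x1=1, x2=0, x3=0, x4=0): G0=1, G1=0, G2=1, G3=1, giving Y=1. Observed 0.
Test 1: faults giving observed 0 are {G3 stuck-at-0, G3 inverted output}.
Test 2 (x1=0, x2=0, x3=1, x4=1): fault-free G0=0, G1=0, G2=0, G3=0 → 0; observed 0. Eliminates G3 inverted output.
Only G3 stuck-at-0 is consistent with every test.

G3 stuck-at-0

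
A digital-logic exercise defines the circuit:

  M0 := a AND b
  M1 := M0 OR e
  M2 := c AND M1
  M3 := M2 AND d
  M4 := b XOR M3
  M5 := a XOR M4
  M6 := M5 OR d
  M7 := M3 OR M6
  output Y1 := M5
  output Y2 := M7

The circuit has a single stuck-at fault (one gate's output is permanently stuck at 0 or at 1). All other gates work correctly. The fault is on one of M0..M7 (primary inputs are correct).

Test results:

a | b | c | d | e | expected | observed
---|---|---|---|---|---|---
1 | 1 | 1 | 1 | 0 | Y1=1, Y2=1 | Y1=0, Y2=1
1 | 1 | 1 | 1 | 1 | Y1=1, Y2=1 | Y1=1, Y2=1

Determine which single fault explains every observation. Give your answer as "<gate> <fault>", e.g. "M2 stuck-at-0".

Fault-free values for test 1 (a=1, b=1, c=1, d=1, e=0): M0=1, M1=1, M2=1, M3=1, M4=0, M5=1, M6=1, M7=1, giving Y1=1, Y2=1. Observed Y1=0, Y2=1.
Test 1: faults giving observed Y1=0, Y2=1 are {M0 stuck-at-0, M1 stuck-at-0, M2 stuck-at-0, M3 stuck-at-0, M4 stuck-at-1, M5 stuck-at-0}.
Test 2 (a=1, b=1, c=1, d=1, e=1): fault-free M0=1, M1=1, M2=1, M3=1, M4=0, M5=1, M6=1, M7=1 → Y1=1, Y2=1; observed Y1=1, Y2=1. Eliminates M1 stuck-at-0, M2 stuck-at-0, M3 stuck-at-0, M4 stuck-at-1, M5 stuck-at-0.
Only M0 stuck-at-0 is consistent with every test.

M0 stuck-at-0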